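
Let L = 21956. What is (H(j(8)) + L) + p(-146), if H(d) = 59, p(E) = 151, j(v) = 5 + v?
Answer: 22166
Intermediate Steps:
(H(j(8)) + L) + p(-146) = (59 + 21956) + 151 = 22015 + 151 = 22166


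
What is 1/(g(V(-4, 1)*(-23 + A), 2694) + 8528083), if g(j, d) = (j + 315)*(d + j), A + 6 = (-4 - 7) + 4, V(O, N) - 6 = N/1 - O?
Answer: 1/8341945 ≈ 1.1988e-7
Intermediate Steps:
V(O, N) = 6 + N - O (V(O, N) = 6 + (N/1 - O) = 6 + (N*1 - O) = 6 + (N - O) = 6 + N - O)
A = -13 (A = -6 + ((-4 - 7) + 4) = -6 + (-11 + 4) = -6 - 7 = -13)
g(j, d) = (315 + j)*(d + j)
1/(g(V(-4, 1)*(-23 + A), 2694) + 8528083) = 1/((((6 + 1 - 1*(-4))*(-23 - 13))² + 315*2694 + 315*((6 + 1 - 1*(-4))*(-23 - 13)) + 2694*((6 + 1 - 1*(-4))*(-23 - 13))) + 8528083) = 1/((((6 + 1 + 4)*(-36))² + 848610 + 315*((6 + 1 + 4)*(-36)) + 2694*((6 + 1 + 4)*(-36))) + 8528083) = 1/(((11*(-36))² + 848610 + 315*(11*(-36)) + 2694*(11*(-36))) + 8528083) = 1/(((-396)² + 848610 + 315*(-396) + 2694*(-396)) + 8528083) = 1/((156816 + 848610 - 124740 - 1066824) + 8528083) = 1/(-186138 + 8528083) = 1/8341945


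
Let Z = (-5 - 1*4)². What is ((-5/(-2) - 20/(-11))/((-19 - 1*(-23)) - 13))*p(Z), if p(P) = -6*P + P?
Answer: 4275/22 ≈ 194.32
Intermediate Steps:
Z = 81 (Z = (-5 - 4)² = (-9)² = 81)
p(P) = -5*P
((-5/(-2) - 20/(-11))/((-19 - 1*(-23)) - 13))*p(Z) = ((-5/(-2) - 20/(-11))/((-19 - 1*(-23)) - 13))*(-5*81) = ((-5*(-½) - 20*(-1/11))/((-19 + 23) - 13))*(-405) = ((5/2 + 20/11)/(4 - 13))*(-405) = ((95/22)/(-9))*(-405) = -⅑*95/22*(-405) = -95/198*(-405) = 4275/22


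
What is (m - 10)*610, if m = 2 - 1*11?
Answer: -11590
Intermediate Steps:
m = -9 (m = 2 - 11 = -9)
(m - 10)*610 = (-9 - 10)*610 = -19*610 = -11590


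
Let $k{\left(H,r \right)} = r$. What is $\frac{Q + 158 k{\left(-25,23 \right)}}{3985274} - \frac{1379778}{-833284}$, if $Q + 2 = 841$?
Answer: $\frac{687815083563}{415108132477} \approx 1.657$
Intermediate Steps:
$Q = 839$ ($Q = -2 + 841 = 839$)
$\frac{Q + 158 k{\left(-25,23 \right)}}{3985274} - \frac{1379778}{-833284} = \frac{839 + 158 \cdot 23}{3985274} - \frac{1379778}{-833284} = \left(839 + 3634\right) \frac{1}{3985274} - - \frac{689889}{416642} = 4473 \cdot \frac{1}{3985274} + \frac{689889}{416642} = \frac{4473}{3985274} + \frac{689889}{416642} = \frac{687815083563}{415108132477}$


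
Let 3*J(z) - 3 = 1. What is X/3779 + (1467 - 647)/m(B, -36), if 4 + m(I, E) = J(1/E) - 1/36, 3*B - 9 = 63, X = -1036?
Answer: -111656572/366563 ≈ -304.60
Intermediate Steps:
J(z) = 4/3 (J(z) = 1 + (⅓)*1 = 1 + ⅓ = 4/3)
B = 24 (B = 3 + (⅓)*63 = 3 + 21 = 24)
m(I, E) = -97/36 (m(I, E) = -4 + (4/3 - 1/36) = -4 + 47/36 = -97/36)
X/3779 + (1467 - 647)/m(B, -36) = -1036/3779 + (1467 - 647)/(-97/36) = -1036*1/3779 + 820*(-36/97) = -1036/3779 - 29520/97 = -111656572/366563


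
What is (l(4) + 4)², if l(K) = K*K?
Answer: 400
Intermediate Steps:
l(K) = K²
(l(4) + 4)² = (4² + 4)² = (16 + 4)² = 20² = 400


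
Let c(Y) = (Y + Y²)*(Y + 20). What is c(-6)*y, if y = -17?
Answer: -7140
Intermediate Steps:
c(Y) = (20 + Y)*(Y + Y²) (c(Y) = (Y + Y²)*(20 + Y) = (20 + Y)*(Y + Y²))
c(-6)*y = -6*(20 + (-6)² + 21*(-6))*(-17) = -6*(20 + 36 - 126)*(-17) = -6*(-70)*(-17) = 420*(-17) = -7140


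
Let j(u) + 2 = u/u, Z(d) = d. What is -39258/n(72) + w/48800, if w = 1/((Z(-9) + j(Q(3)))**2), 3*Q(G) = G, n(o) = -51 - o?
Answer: 63859680041/200080000 ≈ 319.17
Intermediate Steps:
Q(G) = G/3
j(u) = -1 (j(u) = -2 + u/u = -2 + 1 = -1)
w = 1/100 (w = 1/((-9 - 1)**2) = 1/((-10)**2) = 1/100 ≈ 0.010000)
-39258/n(72) + w/48800 = -39258/(-51 - 1*72) + (1/100)/48800 = -39258/(-51 - 72) + (1/100)*(1/48800) = -39258/(-123) + 1/4880000 = -39258*(-1/123) + 1/4880000 = 13086/41 + 1/4880000 = 63859680041/200080000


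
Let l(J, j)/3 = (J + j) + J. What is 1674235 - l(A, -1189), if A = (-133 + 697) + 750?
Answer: 1669918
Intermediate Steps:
A = 1314 (A = 564 + 750 = 1314)
l(J, j) = 3*j + 6*J (l(J, j) = 3*((J + j) + J) = 3*(j + 2*J) = 3*j + 6*J)
1674235 - l(A, -1189) = 1674235 - (3*(-1189) + 6*1314) = 1674235 - (-3567 + 7884) = 1674235 - 1*4317 = 1674235 - 4317 = 1669918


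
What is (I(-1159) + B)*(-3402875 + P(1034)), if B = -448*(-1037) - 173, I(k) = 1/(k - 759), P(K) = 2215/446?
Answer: -1351835477844413355/855428 ≈ -1.5803e+12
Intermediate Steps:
P(K) = 2215/446 (P(K) = 2215*(1/446) = 2215/446)
I(k) = 1/(-759 + k)
B = 464403 (B = 464576 - 173 = 464403)
(I(-1159) + B)*(-3402875 + P(1034)) = (1/(-759 - 1159) + 464403)*(-3402875 + 2215/446) = (1/(-1918) + 464403)*(-1517680035/446) = (-1/1918 + 464403)*(-1517680035/446) = (890724953/1918)*(-1517680035/446) = -1351835477844413355/855428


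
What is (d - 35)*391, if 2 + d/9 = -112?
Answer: -414851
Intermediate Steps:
d = -1026 (d = -18 + 9*(-112) = -18 - 1008 = -1026)
(d - 35)*391 = (-1026 - 35)*391 = -1061*391 = -414851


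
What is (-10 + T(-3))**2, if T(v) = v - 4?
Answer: 289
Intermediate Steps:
T(v) = -4 + v
(-10 + T(-3))**2 = (-10 + (-4 - 3))**2 = (-10 - 7)**2 = (-17)**2 = 289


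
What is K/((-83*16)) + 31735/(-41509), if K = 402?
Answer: -29415349/27561976 ≈ -1.0672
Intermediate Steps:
K/((-83*16)) + 31735/(-41509) = 402/((-83*16)) + 31735/(-41509) = 402/(-1328) + 31735*(-1/41509) = 402*(-1/1328) - 31735/41509 = -201/664 - 31735/41509 = -29415349/27561976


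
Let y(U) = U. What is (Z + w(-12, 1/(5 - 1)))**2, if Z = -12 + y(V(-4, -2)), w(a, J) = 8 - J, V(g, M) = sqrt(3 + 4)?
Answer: 401/16 - 17*sqrt(7)/2 ≈ 2.5736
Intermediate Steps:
V(g, M) = sqrt(7)
Z = -12 + sqrt(7) ≈ -9.3542
(Z + w(-12, 1/(5 - 1)))**2 = ((-12 + sqrt(7)) + (8 - 1/(5 - 1)))**2 = ((-12 + sqrt(7)) + (8 - 1/4))**2 = ((-12 + sqrt(7)) + 31/4)**2 = (-17/4 + sqrt(7))**2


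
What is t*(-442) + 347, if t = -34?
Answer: 15375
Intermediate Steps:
t*(-442) + 347 = -34*(-442) + 347 = 15028 + 347 = 15375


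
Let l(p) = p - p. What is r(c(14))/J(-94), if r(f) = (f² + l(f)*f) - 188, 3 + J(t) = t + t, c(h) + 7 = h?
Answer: 139/191 ≈ 0.72775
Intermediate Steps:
l(p) = 0
c(h) = -7 + h
J(t) = -3 + 2*t (J(t) = -3 + (t + t) = -3 + 2*t)
r(f) = -188 + f² (r(f) = (f² + 0*f) - 188 = (f² + 0) - 188 = f² - 188 = -188 + f²)
r(c(14))/J(-94) = (-188 + (-7 + 14)²)/(-3 + 2*(-94)) = (-188 + 7²)/(-3 - 188) = (-188 + 49)/(-191) = -139*(-1/191) = 139/191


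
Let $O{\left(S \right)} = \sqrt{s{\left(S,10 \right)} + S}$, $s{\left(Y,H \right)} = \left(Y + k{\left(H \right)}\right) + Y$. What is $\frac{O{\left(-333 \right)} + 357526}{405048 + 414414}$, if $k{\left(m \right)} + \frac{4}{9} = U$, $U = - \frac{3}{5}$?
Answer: $\frac{178763}{409731} + \frac{i \sqrt{225010}}{12291930} \approx 0.43629 + 3.8591 \cdot 10^{-5} i$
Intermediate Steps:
$U = - \frac{3}{5}$ ($U = \left(-3\right) \frac{1}{5} = - \frac{3}{5} \approx -0.6$)
$k{\left(m \right)} = - \frac{47}{45}$ ($k{\left(m \right)} = - \frac{4}{9} - \frac{3}{5} = - \frac{47}{45}$)
$s{\left(Y,H \right)} = - \frac{47}{45} + 2 Y$ ($s{\left(Y,H \right)} = \left(Y - \frac{47}{45}\right) + Y = \left(- \frac{47}{45} + Y\right) + Y = - \frac{47}{45} + 2 Y$)
$O{\left(S \right)} = \sqrt{- \frac{47}{45} + 3 S}$ ($O{\left(S \right)} = \sqrt{\left(- \frac{47}{45} + 2 S\right) + S} = \sqrt{- \frac{47}{45} + 3 S}$)
$\frac{O{\left(-333 \right)} + 357526}{405048 + 414414} = \frac{\frac{\sqrt{-235 + 675 \left(-333\right)}}{15} + 357526}{405048 + 414414} = \frac{\frac{\sqrt{-235 - 224775}}{15} + 357526}{819462} = \left(\frac{\sqrt{-225010}}{15} + 357526\right) \frac{1}{819462} = \left(\frac{i \sqrt{225010}}{15} + 357526\right) \frac{1}{819462} = \left(357526 + \frac{i \sqrt{225010}}{15}\right) \frac{1}{819462} = \frac{178763}{409731} + \frac{i \sqrt{225010}}{12291930}$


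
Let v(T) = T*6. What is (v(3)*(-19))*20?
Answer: -6840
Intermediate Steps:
v(T) = 6*T
(v(3)*(-19))*20 = ((6*3)*(-19))*20 = (18*(-19))*20 = -342*20 = -6840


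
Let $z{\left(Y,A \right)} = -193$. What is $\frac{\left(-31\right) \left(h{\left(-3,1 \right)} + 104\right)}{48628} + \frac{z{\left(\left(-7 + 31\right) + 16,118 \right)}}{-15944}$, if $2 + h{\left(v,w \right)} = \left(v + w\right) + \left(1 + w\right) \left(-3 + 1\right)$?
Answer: $- \frac{9516035}{193831208} \approx -0.049094$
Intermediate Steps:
$h{\left(v,w \right)} = -4 + v - w$ ($h{\left(v,w \right)} = -2 + \left(\left(v + w\right) + \left(1 + w\right) \left(-3 + 1\right)\right) = -2 + \left(\left(v + w\right) + \left(1 + w\right) \left(-2\right)\right) = -2 - \left(2 + w - v\right) = -4 + v - w$)
$\frac{\left(-31\right) \left(h{\left(-3,1 \right)} + 104\right)}{48628} + \frac{z{\left(\left(-7 + 31\right) + 16,118 \right)}}{-15944} = \frac{\left(-31\right) \left(\left(-4 - 3 - 1\right) + 104\right)}{48628} - \frac{193}{-15944} = - 31 \left(\left(-4 - 3 - 1\right) + 104\right) \frac{1}{48628} - - \frac{193}{15944} = - 31 \left(-8 + 104\right) \frac{1}{48628} + \frac{193}{15944} = \left(-31\right) 96 \cdot \frac{1}{48628} + \frac{193}{15944} = \left(-2976\right) \frac{1}{48628} + \frac{193}{15944} = - \frac{744}{12157} + \frac{193}{15944} = - \frac{9516035}{193831208}$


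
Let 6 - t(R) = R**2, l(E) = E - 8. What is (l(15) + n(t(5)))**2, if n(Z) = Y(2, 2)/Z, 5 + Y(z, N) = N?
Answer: 18496/361 ≈ 51.235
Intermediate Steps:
l(E) = -8 + E
Y(z, N) = -5 + N
t(R) = 6 - R**2
n(Z) = -3/Z (n(Z) = (-5 + 2)/Z = -3/Z)
(l(15) + n(t(5)))**2 = ((-8 + 15) - 3/(6 - 1*5**2))**2 = (7 - 3/(6 - 1*25))**2 = (7 - 3/(6 - 25))**2 = (7 - 3/(-19))**2 = (7 - 3*(-1/19))**2 = (7 + 3/19)**2 = (136/19)**2 = 18496/361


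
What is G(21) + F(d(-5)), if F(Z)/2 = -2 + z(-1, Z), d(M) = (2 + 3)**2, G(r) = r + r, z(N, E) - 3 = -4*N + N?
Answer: 50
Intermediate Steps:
z(N, E) = 3 - 3*N (z(N, E) = 3 + (-4*N + N) = 3 - 3*N)
G(r) = 2*r
d(M) = 25 (d(M) = 5**2 = 25)
F(Z) = 8 (F(Z) = 2*(-2 + (3 - 3*(-1))) = 2*(-2 + (3 + 3)) = 2*(-2 + 6) = 2*4 = 8)
G(21) + F(d(-5)) = 2*21 + 8 = 42 + 8 = 50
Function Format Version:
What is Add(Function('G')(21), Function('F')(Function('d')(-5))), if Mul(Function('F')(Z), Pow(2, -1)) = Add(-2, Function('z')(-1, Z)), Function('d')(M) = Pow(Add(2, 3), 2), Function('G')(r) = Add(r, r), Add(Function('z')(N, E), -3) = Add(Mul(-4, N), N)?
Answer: 50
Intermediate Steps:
Function('z')(N, E) = Add(3, Mul(-3, N)) (Function('z')(N, E) = Add(3, Add(Mul(-4, N), N)) = Add(3, Mul(-3, N)))
Function('G')(r) = Mul(2, r)
Function('d')(M) = 25 (Function('d')(M) = Pow(5, 2) = 25)
Function('F')(Z) = 8 (Function('F')(Z) = Mul(2, Add(-2, Add(3, Mul(-3, -1)))) = Mul(2, Add(-2, Add(3, 3))) = Mul(2, Add(-2, 6)) = Mul(2, 4) = 8)
Add(Function('G')(21), Function('F')(Function('d')(-5))) = Add(Mul(2, 21), 8) = Add(42, 8) = 50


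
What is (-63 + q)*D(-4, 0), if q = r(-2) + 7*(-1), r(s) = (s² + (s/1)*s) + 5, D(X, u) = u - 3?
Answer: 171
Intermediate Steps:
D(X, u) = -3 + u
r(s) = 5 + 2*s² (r(s) = (s² + (s*1)*s) + 5 = (s² + s*s) + 5 = (s² + s²) + 5 = 2*s² + 5 = 5 + 2*s²)
q = 6 (q = (5 + 2*(-2)²) + 7*(-1) = (5 + 2*4) - 7 = (5 + 8) - 7 = 13 - 7 = 6)
(-63 + q)*D(-4, 0) = (-63 + 6)*(-3 + 0) = -57*(-3) = 171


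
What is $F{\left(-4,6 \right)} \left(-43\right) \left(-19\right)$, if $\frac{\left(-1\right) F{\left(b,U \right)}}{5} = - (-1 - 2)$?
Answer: $-12255$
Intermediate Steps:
$F{\left(b,U \right)} = -15$ ($F{\left(b,U \right)} = - 5 \left(- (-1 - 2)\right) = - 5 \left(\left(-1\right) \left(-3\right)\right) = \left(-5\right) 3 = -15$)
$F{\left(-4,6 \right)} \left(-43\right) \left(-19\right) = \left(-15\right) \left(-43\right) \left(-19\right) = 645 \left(-19\right) = -12255$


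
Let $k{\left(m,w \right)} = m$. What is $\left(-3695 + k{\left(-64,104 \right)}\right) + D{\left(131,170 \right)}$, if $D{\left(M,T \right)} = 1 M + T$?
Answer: $-3458$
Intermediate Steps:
$D{\left(M,T \right)} = M + T$
$\left(-3695 + k{\left(-64,104 \right)}\right) + D{\left(131,170 \right)} = \left(-3695 - 64\right) + \left(131 + 170\right) = -3759 + 301 = -3458$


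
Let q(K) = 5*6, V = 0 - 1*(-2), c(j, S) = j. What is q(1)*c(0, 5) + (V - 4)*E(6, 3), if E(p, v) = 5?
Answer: -10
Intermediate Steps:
V = 2 (V = 0 + 2 = 2)
q(K) = 30
q(1)*c(0, 5) + (V - 4)*E(6, 3) = 30*0 + (2 - 4)*5 = 0 - 2*5 = 0 - 10 = -10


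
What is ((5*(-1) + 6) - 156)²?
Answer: 24025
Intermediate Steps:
((5*(-1) + 6) - 156)² = ((-5 + 6) - 156)² = (1 - 156)² = (-155)² = 24025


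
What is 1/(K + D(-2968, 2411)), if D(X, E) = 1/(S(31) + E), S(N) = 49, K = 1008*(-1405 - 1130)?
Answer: -2460/6285988799 ≈ -3.9135e-7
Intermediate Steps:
K = -2555280 (K = 1008*(-2535) = -2555280)
D(X, E) = 1/(49 + E)
1/(K + D(-2968, 2411)) = 1/(-2555280 + 1/(49 + 2411)) = 1/(-2555280 + 1/2460) = 1/(-6285988799/2460) = -2460/6285988799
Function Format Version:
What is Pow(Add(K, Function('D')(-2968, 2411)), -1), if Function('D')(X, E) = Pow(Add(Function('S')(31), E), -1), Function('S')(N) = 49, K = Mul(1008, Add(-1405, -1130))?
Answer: Rational(-2460, 6285988799) ≈ -3.9135e-7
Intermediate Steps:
K = -2555280 (K = Mul(1008, -2535) = -2555280)
Function('D')(X, E) = Pow(Add(49, E), -1)
Pow(Add(K, Function('D')(-2968, 2411)), -1) = Pow(Add(-2555280, Pow(Add(49, 2411), -1)), -1) = Pow(Add(-2555280, Pow(2460, -1)), -1) = Pow(Add(-2555280, Rational(1, 2460)), -1) = Pow(Rational(-6285988799, 2460), -1) = Rational(-2460, 6285988799)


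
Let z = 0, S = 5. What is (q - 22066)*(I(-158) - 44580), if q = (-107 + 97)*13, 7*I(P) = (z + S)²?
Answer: 6925928860/7 ≈ 9.8942e+8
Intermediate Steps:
I(P) = 25/7 (I(P) = (0 + 5)²/7 = (⅐)*5² = (⅐)*25 = 25/7)
q = -130 (q = -10*13 = -130)
(q - 22066)*(I(-158) - 44580) = (-130 - 22066)*(25/7 - 44580) = -22196*(-312035/7) = 6925928860/7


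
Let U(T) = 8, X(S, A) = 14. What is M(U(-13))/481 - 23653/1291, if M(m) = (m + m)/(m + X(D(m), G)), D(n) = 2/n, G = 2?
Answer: -125137695/6830681 ≈ -18.320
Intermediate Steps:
M(m) = 2*m/(14 + m) (M(m) = (m + m)/(m + 14) = (2*m)/(14 + m) = 2*m/(14 + m))
M(U(-13))/481 - 23653/1291 = (2*8/(14 + 8))/481 - 23653/1291 = (2*8/22)*(1/481) - 23653*1/1291 = (2*8*(1/22))*(1/481) - 23653/1291 = (8/11)*(1/481) - 23653/1291 = 8/5291 - 23653/1291 = -125137695/6830681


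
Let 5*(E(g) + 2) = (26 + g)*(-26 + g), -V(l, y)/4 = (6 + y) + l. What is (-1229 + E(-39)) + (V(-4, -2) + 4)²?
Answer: -1046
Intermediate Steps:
V(l, y) = -24 - 4*l - 4*y (V(l, y) = -4*((6 + y) + l) = -4*(6 + l + y) = -24 - 4*l - 4*y)
E(g) = -2 + (-26 + g)*(26 + g)/5 (E(g) = -2 + ((26 + g)*(-26 + g))/5 = -2 + ((-26 + g)*(26 + g))/5 = -2 + (-26 + g)*(26 + g)/5)
(-1229 + E(-39)) + (V(-4, -2) + 4)² = (-1229 + (-686/5 + (⅕)*(-39)²)) + ((-24 - 4*(-4) - 4*(-2)) + 4)² = (-1229 + (-686/5 + (⅕)*1521)) + ((-24 + 16 + 8) + 4)² = (-1229 + (-686/5 + 1521/5)) + (0 + 4)² = (-1229 + 167) + 4² = -1062 + 16 = -1046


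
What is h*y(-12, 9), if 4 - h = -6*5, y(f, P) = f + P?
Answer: -102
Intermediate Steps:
y(f, P) = P + f
h = 34 (h = 4 - (-6)*5 = 4 - 1*(-30) = 4 + 30 = 34)
h*y(-12, 9) = 34*(9 - 12) = 34*(-3) = -102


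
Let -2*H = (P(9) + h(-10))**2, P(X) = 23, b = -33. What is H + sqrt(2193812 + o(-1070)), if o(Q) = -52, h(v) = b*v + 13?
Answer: -66978 + 4*sqrt(137110) ≈ -65497.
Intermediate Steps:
h(v) = 13 - 33*v (h(v) = -33*v + 13 = 13 - 33*v)
H = -66978 (H = -(23 + (13 - 33*(-10)))**2/2 = -(23 + (13 + 330))**2/2 = -(23 + 343)**2/2 = -1/2*366**2 = -1/2*133956 = -66978)
H + sqrt(2193812 + o(-1070)) = -66978 + sqrt(2193812 - 52) = -66978 + sqrt(2193760) = -66978 + 4*sqrt(137110)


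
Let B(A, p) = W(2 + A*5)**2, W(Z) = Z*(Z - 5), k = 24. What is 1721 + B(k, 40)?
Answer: 203748797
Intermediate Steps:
W(Z) = Z*(-5 + Z)
B(A, p) = (-3 + 5*A)**2*(2 + 5*A)**2 (B(A, p) = ((2 + A*5)*(-5 + (2 + A*5)))**2 = ((2 + 5*A)*(-5 + (2 + 5*A)))**2 = ((2 + 5*A)*(-3 + 5*A))**2 = ((-3 + 5*A)*(2 + 5*A))**2 = (-3 + 5*A)**2*(2 + 5*A)**2)
1721 + B(k, 40) = 1721 + (-3 + 5*24)**2*(2 + 5*24)**2 = 1721 + (-3 + 120)**2*(2 + 120)**2 = 1721 + 117**2*122**2 = 1721 + 13689*14884 = 1721 + 203747076 = 203748797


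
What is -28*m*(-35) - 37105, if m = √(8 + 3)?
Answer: -37105 + 980*√11 ≈ -33855.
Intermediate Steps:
m = √11 ≈ 3.3166
-28*m*(-35) - 37105 = -28*√11*(-35) - 37105 = -(-980)*√11 - 37105 = 980*√11 - 37105 = -37105 + 980*√11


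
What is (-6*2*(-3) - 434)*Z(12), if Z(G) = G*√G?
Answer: -9552*√3 ≈ -16545.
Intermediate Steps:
Z(G) = G^(3/2)
(-6*2*(-3) - 434)*Z(12) = (-6*2*(-3) - 434)*12^(3/2) = (-12*(-3) - 434)*(24*√3) = (36 - 434)*(24*√3) = -9552*√3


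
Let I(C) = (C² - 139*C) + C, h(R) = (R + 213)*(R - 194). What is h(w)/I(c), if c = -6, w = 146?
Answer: -359/18 ≈ -19.944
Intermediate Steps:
h(R) = (-194 + R)*(213 + R) (h(R) = (213 + R)*(-194 + R) = (-194 + R)*(213 + R))
I(C) = C² - 138*C
h(w)/I(c) = (-41322 + 146² + 19*146)/((-6*(-138 - 6))) = (-41322 + 21316 + 2774)/((-6*(-144))) = -17232/864 = -17232*1/864 = -359/18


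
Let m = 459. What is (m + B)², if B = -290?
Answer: 28561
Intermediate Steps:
(m + B)² = (459 - 290)² = 169² = 28561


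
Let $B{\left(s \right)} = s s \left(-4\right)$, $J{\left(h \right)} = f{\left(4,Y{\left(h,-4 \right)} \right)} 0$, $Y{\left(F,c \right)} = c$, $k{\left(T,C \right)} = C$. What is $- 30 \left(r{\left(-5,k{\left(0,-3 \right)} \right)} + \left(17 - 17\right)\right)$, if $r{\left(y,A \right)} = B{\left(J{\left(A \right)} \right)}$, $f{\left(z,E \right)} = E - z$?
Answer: $0$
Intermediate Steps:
$J{\left(h \right)} = 0$ ($J{\left(h \right)} = \left(-4 - 4\right) 0 = \left(-8\right) 0 = 0$)
$B{\left(s \right)} = - 4 s^{2}$ ($B{\left(s \right)} = s^{2} \left(-4\right) = - 4 s^{2}$)
$r{\left(y,A \right)} = 0$ ($r{\left(y,A \right)} = - 4 \cdot 0^{2} = \left(-4\right) 0 = 0$)
$- 30 \left(r{\left(-5,k{\left(0,-3 \right)} \right)} + \left(17 - 17\right)\right) = - 30 \left(0 + \left(17 - 17\right)\right) = - 30 \left(0 + 0\right) = \left(-30\right) 0 = 0$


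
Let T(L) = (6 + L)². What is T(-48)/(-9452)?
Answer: -441/2363 ≈ -0.18663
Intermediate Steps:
T(-48)/(-9452) = (6 - 48)²/(-9452) = (-42)²*(-1/9452) = 1764*(-1/9452) = -441/2363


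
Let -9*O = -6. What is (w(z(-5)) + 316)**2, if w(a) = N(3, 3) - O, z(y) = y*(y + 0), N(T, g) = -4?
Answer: 872356/9 ≈ 96929.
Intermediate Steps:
O = 2/3 (O = -1/9*(-6) = 2/3 ≈ 0.66667)
z(y) = y**2 (z(y) = y*y = y**2)
w(a) = -14/3 (w(a) = -4 - 1*2/3 = -4 - 2/3 = -14/3)
(w(z(-5)) + 316)**2 = (-14/3 + 316)**2 = (934/3)**2 = 872356/9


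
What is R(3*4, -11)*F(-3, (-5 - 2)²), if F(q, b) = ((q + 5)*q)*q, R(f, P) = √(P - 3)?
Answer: 18*I*√14 ≈ 67.35*I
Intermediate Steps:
R(f, P) = √(-3 + P)
F(q, b) = q²*(5 + q) (F(q, b) = ((5 + q)*q)*q = (q*(5 + q))*q = q²*(5 + q))
R(3*4, -11)*F(-3, (-5 - 2)²) = √(-3 - 11)*((-3)²*(5 - 3)) = √(-14)*(9*2) = (I*√14)*18 = 18*I*√14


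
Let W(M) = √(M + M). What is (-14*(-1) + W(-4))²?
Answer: 188 + 56*I*√2 ≈ 188.0 + 79.196*I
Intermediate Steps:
W(M) = √2*√M (W(M) = √(2*M) = √2*√M)
(-14*(-1) + W(-4))² = (-14*(-1) + √2*√(-4))² = (14 + √2*(2*I))² = (14 + 2*I*√2)²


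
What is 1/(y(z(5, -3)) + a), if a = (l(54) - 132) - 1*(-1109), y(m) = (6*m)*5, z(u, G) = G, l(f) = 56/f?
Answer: 27/23977 ≈ 0.0011261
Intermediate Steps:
y(m) = 30*m
a = 26407/27 (a = (56/54 - 132) - 1*(-1109) = (56*(1/54) - 132) + 1109 = (28/27 - 132) + 1109 = -3536/27 + 1109 = 26407/27 ≈ 978.04)
1/(y(z(5, -3)) + a) = 1/(30*(-3) + 26407/27) = 1/(-90 + 26407/27) = 1/(23977/27) = 27/23977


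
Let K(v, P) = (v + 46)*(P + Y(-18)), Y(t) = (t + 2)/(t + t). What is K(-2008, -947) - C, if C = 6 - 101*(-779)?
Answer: 1778457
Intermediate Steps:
C = 78685 (C = 6 + 78679 = 78685)
Y(t) = (2 + t)/(2*t) (Y(t) = (2 + t)/((2*t)) = (2 + t)*(1/(2*t)) = (2 + t)/(2*t))
K(v, P) = (46 + v)*(4/9 + P) (K(v, P) = (v + 46)*(P + (1/2)*(2 - 18)/(-18)) = (46 + v)*(P + (1/2)*(-1/18)*(-16)) = (46 + v)*(P + 4/9) = (46 + v)*(4/9 + P))
K(-2008, -947) - C = (184/9 + 46*(-947) + (4/9)*(-2008) - 947*(-2008)) - 1*78685 = (184/9 - 43562 - 8032/9 + 1901576) - 78685 = 1857142 - 78685 = 1778457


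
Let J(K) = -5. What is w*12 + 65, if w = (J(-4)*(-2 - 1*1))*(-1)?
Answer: -115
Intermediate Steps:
w = -15 (w = -5*(-2 - 1*1)*(-1) = -5*(-2 - 1)*(-1) = -5*(-3)*(-1) = 15*(-1) = -15)
w*12 + 65 = -15*12 + 65 = -180 + 65 = -115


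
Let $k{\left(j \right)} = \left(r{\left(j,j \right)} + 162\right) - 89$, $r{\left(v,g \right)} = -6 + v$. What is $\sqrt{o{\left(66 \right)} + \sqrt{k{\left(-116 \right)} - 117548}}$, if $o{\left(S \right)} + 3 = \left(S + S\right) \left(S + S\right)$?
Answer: $\sqrt{17421 + i \sqrt{117597}} \approx 132.0 + 1.299 i$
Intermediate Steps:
$o{\left(S \right)} = -3 + 4 S^{2}$ ($o{\left(S \right)} = -3 + \left(S + S\right) \left(S + S\right) = -3 + 2 S 2 S = -3 + 4 S^{2}$)
$k{\left(j \right)} = 67 + j$ ($k{\left(j \right)} = \left(\left(-6 + j\right) + 162\right) - 89 = \left(156 + j\right) - 89 = 67 + j$)
$\sqrt{o{\left(66 \right)} + \sqrt{k{\left(-116 \right)} - 117548}} = \sqrt{\left(-3 + 4 \cdot 66^{2}\right) + \sqrt{\left(67 - 116\right) - 117548}} = \sqrt{\left(-3 + 4 \cdot 4356\right) + \sqrt{-49 - 117548}} = \sqrt{\left(-3 + 17424\right) + \sqrt{-117597}} = \sqrt{17421 + i \sqrt{117597}}$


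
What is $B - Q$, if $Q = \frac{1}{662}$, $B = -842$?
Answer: $- \frac{557405}{662} \approx -842.0$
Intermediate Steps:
$Q = \frac{1}{662} \approx 0.0015106$
$B - Q = -842 - \frac{1}{662} = - \frac{557405}{662}$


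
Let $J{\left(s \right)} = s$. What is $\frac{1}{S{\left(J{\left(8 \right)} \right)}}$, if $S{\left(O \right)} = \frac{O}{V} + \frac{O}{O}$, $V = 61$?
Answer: $\frac{61}{69} \approx 0.88406$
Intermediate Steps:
$S{\left(O \right)} = 1 + \frac{O}{61}$ ($S{\left(O \right)} = \frac{O}{61} + \frac{O}{O} = O \frac{1}{61} + 1 = \frac{O}{61} + 1 = 1 + \frac{O}{61}$)
$\frac{1}{S{\left(J{\left(8 \right)} \right)}} = \frac{1}{1 + \frac{1}{61} \cdot 8} = \frac{1}{1 + \frac{8}{61}} = \frac{1}{\frac{69}{61}} = \frac{61}{69}$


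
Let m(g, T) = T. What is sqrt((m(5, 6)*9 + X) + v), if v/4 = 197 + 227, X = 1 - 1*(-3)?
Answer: sqrt(1754) ≈ 41.881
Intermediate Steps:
X = 4 (X = 1 + 3 = 4)
v = 1696 (v = 4*(197 + 227) = 4*424 = 1696)
sqrt((m(5, 6)*9 + X) + v) = sqrt((6*9 + 4) + 1696) = sqrt((54 + 4) + 1696) = sqrt(58 + 1696) = sqrt(1754)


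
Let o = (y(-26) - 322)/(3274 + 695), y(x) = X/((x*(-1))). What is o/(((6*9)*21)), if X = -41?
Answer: -8413/117021996 ≈ -7.1893e-5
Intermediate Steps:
y(x) = 41/x (y(x) = -41*(-1/x) = -(-41)/x = 41/x)
o = -8413/103194 (o = (41/(-26) - 322)/(3274 + 695) = (41*(-1/26) - 322)/3969 = (-41/26 - 322)*(1/3969) = -8413/26*1/3969 = -8413/103194 ≈ -0.081526)
o/(((6*9)*21)) = -8413/(103194*((6*9)*21)) = -8413/(103194*(54*21)) = -8413/103194/1134 = -8413/103194*1/1134 = -8413/117021996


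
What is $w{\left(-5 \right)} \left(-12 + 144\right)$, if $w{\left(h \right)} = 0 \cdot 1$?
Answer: $0$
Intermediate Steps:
$w{\left(h \right)} = 0$
$w{\left(-5 \right)} \left(-12 + 144\right) = 0 \left(-12 + 144\right) = 0 \cdot 132 = 0$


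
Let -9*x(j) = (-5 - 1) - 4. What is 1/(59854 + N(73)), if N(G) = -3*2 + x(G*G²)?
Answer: 9/538642 ≈ 1.6709e-5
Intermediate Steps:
x(j) = 10/9 (x(j) = -((-5 - 1) - 4)/9 = -(-6 - 4)/9 = -⅑*(-10) = 10/9)
N(G) = -44/9 (N(G) = -3*2 + 10/9 = -6 + 10/9 = -44/9)
1/(59854 + N(73)) = 1/(59854 - 44/9) = 1/(538642/9) = 9/538642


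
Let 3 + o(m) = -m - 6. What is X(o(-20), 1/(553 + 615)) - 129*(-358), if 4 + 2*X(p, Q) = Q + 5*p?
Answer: 107940721/2336 ≈ 46208.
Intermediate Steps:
o(m) = -9 - m (o(m) = -3 + (-m - 6) = -3 + (-6 - m) = -9 - m)
X(p, Q) = -2 + Q/2 + 5*p/2 (X(p, Q) = -2 + (Q + 5*p)/2 = -2 + (Q/2 + 5*p/2) = -2 + Q/2 + 5*p/2)
X(o(-20), 1/(553 + 615)) - 129*(-358) = (-2 + 1/(2*(553 + 615)) + 5*(-9 - 1*(-20))/2) - 129*(-358) = (-2 + (½)/1168 + 5*(-9 + 20)/2) + 46182 = (-2 + (½)*(1/1168) + (5/2)*11) + 46182 = (-2 + 1/2336 + 55/2) + 46182 = 59569/2336 + 46182 = 107940721/2336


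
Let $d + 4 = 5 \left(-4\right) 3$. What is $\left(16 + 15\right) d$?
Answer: $-1984$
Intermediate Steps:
$d = -64$ ($d = -4 + 5 \left(-4\right) 3 = -4 - 60 = -64$)
$\left(16 + 15\right) d = \left(16 + 15\right) \left(-64\right) = 31 \left(-64\right) = -1984$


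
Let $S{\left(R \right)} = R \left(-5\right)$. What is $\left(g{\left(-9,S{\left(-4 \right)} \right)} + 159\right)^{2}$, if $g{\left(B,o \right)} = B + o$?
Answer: $28900$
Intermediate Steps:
$S{\left(R \right)} = - 5 R$
$\left(g{\left(-9,S{\left(-4 \right)} \right)} + 159\right)^{2} = \left(\left(-9 - -20\right) + 159\right)^{2} = \left(\left(-9 + 20\right) + 159\right)^{2} = \left(11 + 159\right)^{2} = 170^{2} = 28900$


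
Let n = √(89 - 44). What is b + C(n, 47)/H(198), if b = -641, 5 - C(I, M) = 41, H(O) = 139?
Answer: -89135/139 ≈ -641.26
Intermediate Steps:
n = 3*√5 (n = √45 = 3*√5 ≈ 6.7082)
C(I, M) = -36 (C(I, M) = 5 - 1*41 = 5 - 41 = -36)
b + C(n, 47)/H(198) = -641 - 36/139 = -89135/139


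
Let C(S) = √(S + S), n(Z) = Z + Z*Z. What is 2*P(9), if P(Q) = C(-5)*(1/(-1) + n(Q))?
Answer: 178*I*√10 ≈ 562.89*I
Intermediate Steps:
n(Z) = Z + Z²
C(S) = √2*√S (C(S) = √(2*S) = √2*√S)
P(Q) = I*√10*(-1 + Q*(1 + Q)) (P(Q) = (√2*√(-5))*(1/(-1) + Q*(1 + Q)) = (√2*(I*√5))*(-1 + Q*(1 + Q)) = (I*√10)*(-1 + Q*(1 + Q)) = I*√10*(-1 + Q*(1 + Q)))
2*P(9) = 2*(I*√10*(-1 + 9*(1 + 9))) = 2*(I*√10*(-1 + 9*10)) = 2*(I*√10*(-1 + 90)) = 2*(I*√10*89) = 2*(89*I*√10) = 178*I*√10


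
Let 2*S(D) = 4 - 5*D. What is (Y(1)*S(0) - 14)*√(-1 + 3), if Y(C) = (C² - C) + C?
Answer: -12*√2 ≈ -16.971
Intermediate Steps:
S(D) = 2 - 5*D/2 (S(D) = (4 - 5*D)/2 = 2 - 5*D/2)
Y(C) = C²
(Y(1)*S(0) - 14)*√(-1 + 3) = (1²*(2 - 5/2*0) - 14)*√(-1 + 3) = (1*(2 + 0) - 14)*√2 = (1*2 - 14)*√2 = (2 - 14)*√2 = -12*√2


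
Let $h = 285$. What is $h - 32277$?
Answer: $-31992$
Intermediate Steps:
$h - 32277 = 285 - 32277 = -31992$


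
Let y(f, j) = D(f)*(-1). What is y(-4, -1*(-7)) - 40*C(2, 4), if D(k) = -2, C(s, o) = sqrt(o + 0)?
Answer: -78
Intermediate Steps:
C(s, o) = sqrt(o)
y(f, j) = 2 (y(f, j) = -2*(-1) = 2)
y(-4, -1*(-7)) - 40*C(2, 4) = 2 - 40*sqrt(4) = 2 - 40*2 = 2 - 80 = -78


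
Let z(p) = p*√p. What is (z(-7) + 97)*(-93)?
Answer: -9021 + 651*I*√7 ≈ -9021.0 + 1722.4*I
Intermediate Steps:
z(p) = p^(3/2)
(z(-7) + 97)*(-93) = ((-7)^(3/2) + 97)*(-93) = (-7*I*√7 + 97)*(-93) = (97 - 7*I*√7)*(-93) = -9021 + 651*I*√7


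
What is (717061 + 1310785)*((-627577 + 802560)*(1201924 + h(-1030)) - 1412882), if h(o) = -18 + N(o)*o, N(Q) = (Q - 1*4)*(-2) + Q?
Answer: 47107633356153216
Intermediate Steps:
N(Q) = 8 - Q (N(Q) = (Q - 4)*(-2) + Q = (-4 + Q)*(-2) + Q = (8 - 2*Q) + Q = 8 - Q)
h(o) = -18 + o*(8 - o) (h(o) = -18 + (8 - o)*o = -18 + o*(8 - o))
(717061 + 1310785)*((-627577 + 802560)*(1201924 + h(-1030)) - 1412882) = (717061 + 1310785)*((-627577 + 802560)*(1201924 + (-18 - 1*(-1030)*(-8 - 1030))) - 1412882) = 2027846*(174983*(1201924 + (-18 - 1*(-1030)*(-1038))) - 1412882) = 2027846*(174983*(1201924 + (-18 - 1069140)) - 1412882) = 2027846*(174983*(1201924 - 1069158) - 1412882) = 2027846*(174983*132766 - 1412882) = 2027846*(23231792978 - 1412882) = 2027846*23230380096 = 47107633356153216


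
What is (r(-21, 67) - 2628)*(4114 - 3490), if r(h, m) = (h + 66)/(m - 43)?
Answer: -1638702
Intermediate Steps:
r(h, m) = (66 + h)/(-43 + m)
(r(-21, 67) - 2628)*(4114 - 3490) = ((66 - 21)/(-43 + 67) - 2628)*(4114 - 3490) = (45/24 - 2628)*624 = ((1/24)*45 - 2628)*624 = (15/8 - 2628)*624 = -21009/8*624 = -1638702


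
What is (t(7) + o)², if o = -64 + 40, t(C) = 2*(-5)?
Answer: 1156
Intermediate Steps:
t(C) = -10
o = -24
(t(7) + o)² = (-10 - 24)² = (-34)² = 1156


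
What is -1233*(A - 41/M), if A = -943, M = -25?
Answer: 29017422/25 ≈ 1.1607e+6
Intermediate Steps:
-1233*(A - 41/M) = -1233*(-943 - 41/(-25)) = -1233*(-943 - 41*(-1/25)) = -1233*(-943 + 41/25) = -1233*(-23534/25) = 29017422/25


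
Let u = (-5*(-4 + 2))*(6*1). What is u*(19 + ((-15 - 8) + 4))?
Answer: 0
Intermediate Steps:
u = 60 (u = -5*(-2)*6 = 10*6 = 60)
u*(19 + ((-15 - 8) + 4)) = 60*(19 + ((-15 - 8) + 4)) = 60*(19 + (-23 + 4)) = 60*(19 - 19) = 60*0 = 0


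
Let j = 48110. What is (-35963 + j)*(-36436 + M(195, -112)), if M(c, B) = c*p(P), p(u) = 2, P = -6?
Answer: -437850762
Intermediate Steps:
M(c, B) = 2*c (M(c, B) = c*2 = 2*c)
(-35963 + j)*(-36436 + M(195, -112)) = (-35963 + 48110)*(-36436 + 2*195) = 12147*(-36436 + 390) = 12147*(-36046) = -437850762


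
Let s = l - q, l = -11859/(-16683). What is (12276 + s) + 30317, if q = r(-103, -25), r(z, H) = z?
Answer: 3543827/83 ≈ 42697.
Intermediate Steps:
l = 59/83 (l = -11859*(-1/16683) = 59/83 ≈ 0.71084)
q = -103
s = 8608/83 (s = 59/83 - 1*(-103) = 59/83 + 103 = 8608/83 ≈ 103.71)
(12276 + s) + 30317 = (12276 + 8608/83) + 30317 = 1027516/83 + 30317 = 3543827/83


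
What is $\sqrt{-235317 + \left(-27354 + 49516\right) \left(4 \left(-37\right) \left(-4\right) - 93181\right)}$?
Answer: $3 i \sqrt{228021415} \approx 45301.0 i$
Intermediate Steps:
$\sqrt{-235317 + \left(-27354 + 49516\right) \left(4 \left(-37\right) \left(-4\right) - 93181\right)} = \sqrt{-235317 + 22162 \left(\left(-148\right) \left(-4\right) - 93181\right)} = \sqrt{-235317 + 22162 \left(592 - 93181\right)} = \sqrt{-235317 + 22162 \left(-92589\right)} = \sqrt{-235317 - 2051957418} = \sqrt{-2052192735} = 3 i \sqrt{228021415}$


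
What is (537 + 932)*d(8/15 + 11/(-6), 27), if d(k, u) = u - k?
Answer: 415727/10 ≈ 41573.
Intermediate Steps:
(537 + 932)*d(8/15 + 11/(-6), 27) = (537 + 932)*(27 - (8/15 + 11/(-6))) = 1469*(27 - (8*(1/15) + 11*(-⅙))) = 1469*(27 - (8/15 - 11/6)) = 1469*(27 - 1*(-13/10)) = 1469*(27 + 13/10) = 1469*(283/10) = 415727/10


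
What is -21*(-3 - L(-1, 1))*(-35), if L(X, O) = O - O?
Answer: -2205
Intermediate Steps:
L(X, O) = 0
-21*(-3 - L(-1, 1))*(-35) = -21*(-3 - 1*0)*(-35) = -21*(-3 + 0)*(-35) = -21*(-3)*(-35) = 63*(-35) = -2205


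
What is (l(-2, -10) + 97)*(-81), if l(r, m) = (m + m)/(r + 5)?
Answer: -7317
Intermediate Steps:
l(r, m) = 2*m/(5 + r) (l(r, m) = (2*m)/(5 + r) = 2*m/(5 + r))
(l(-2, -10) + 97)*(-81) = (2*(-10)/(5 - 2) + 97)*(-81) = (2*(-10)/3 + 97)*(-81) = (2*(-10)*(1/3) + 97)*(-81) = (-20/3 + 97)*(-81) = (271/3)*(-81) = -7317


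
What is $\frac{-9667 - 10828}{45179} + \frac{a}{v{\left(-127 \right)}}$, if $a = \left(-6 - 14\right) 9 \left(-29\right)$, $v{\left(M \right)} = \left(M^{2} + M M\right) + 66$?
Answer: $- \frac{106661500}{365091499} \approx -0.29215$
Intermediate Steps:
$v{\left(M \right)} = 66 + 2 M^{2}$ ($v{\left(M \right)} = \left(M^{2} + M^{2}\right) + 66 = 2 M^{2} + 66 = 66 + 2 M^{2}$)
$a = 5220$ ($a = \left(-20\right) 9 \left(-29\right) = \left(-180\right) \left(-29\right) = 5220$)
$\frac{-9667 - 10828}{45179} + \frac{a}{v{\left(-127 \right)}} = \frac{-9667 - 10828}{45179} + \frac{5220}{66 + 2 \left(-127\right)^{2}} = \left(-9667 - 10828\right) \frac{1}{45179} + \frac{5220}{66 + 2 \cdot 16129} = \left(-20495\right) \frac{1}{45179} + \frac{5220}{66 + 32258} = - \frac{20495}{45179} + \frac{5220}{32324} = - \frac{20495}{45179} + 5220 \cdot \frac{1}{32324} = - \frac{20495}{45179} + \frac{1305}{8081} = - \frac{106661500}{365091499}$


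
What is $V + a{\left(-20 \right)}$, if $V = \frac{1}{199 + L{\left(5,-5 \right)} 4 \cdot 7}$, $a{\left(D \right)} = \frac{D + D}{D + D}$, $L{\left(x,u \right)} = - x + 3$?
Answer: $\frac{144}{143} \approx 1.007$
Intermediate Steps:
$L{\left(x,u \right)} = 3 - x$
$a{\left(D \right)} = 1$ ($a{\left(D \right)} = \frac{2 D}{2 D} = 2 D \frac{1}{2 D} = 1$)
$V = \frac{1}{143}$ ($V = \frac{1}{199 + \left(3 - 5\right) 4 \cdot 7} = \frac{1}{199 + \left(-2\right) 4 \cdot 7} = \frac{1}{199 - 56} = \frac{1}{143} \approx 0.006993$)
$V + a{\left(-20 \right)} = \frac{1}{143} + 1 = \frac{144}{143}$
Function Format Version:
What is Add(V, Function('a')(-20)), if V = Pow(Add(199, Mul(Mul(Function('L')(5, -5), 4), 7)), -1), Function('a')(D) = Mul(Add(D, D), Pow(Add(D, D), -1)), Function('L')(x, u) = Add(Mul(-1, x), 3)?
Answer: Rational(144, 143) ≈ 1.0070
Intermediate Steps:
Function('L')(x, u) = Add(3, Mul(-1, x))
Function('a')(D) = 1 (Function('a')(D) = Mul(Mul(2, D), Pow(Mul(2, D), -1)) = Mul(Mul(2, D), Mul(Rational(1, 2), Pow(D, -1))) = 1)
V = Rational(1, 143) (V = Pow(Add(199, Mul(Mul(Add(3, Mul(-1, 5)), 4), 7)), -1) = Pow(Add(199, Mul(Mul(Add(3, -5), 4), 7)), -1) = Pow(Add(199, Mul(Mul(-2, 4), 7)), -1) = Pow(Add(199, Mul(-8, 7)), -1) = Pow(Add(199, -56), -1) = Pow(143, -1) = Rational(1, 143) ≈ 0.0069930)
Add(V, Function('a')(-20)) = Add(Rational(1, 143), 1) = Rational(144, 143)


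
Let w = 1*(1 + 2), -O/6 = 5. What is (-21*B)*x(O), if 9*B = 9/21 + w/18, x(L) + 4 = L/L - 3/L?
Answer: 145/36 ≈ 4.0278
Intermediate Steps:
O = -30 (O = -6*5 = -30)
w = 3 (w = 1*3 = 3)
x(L) = -3 - 3/L (x(L) = -4 + (L/L - 3/L) = -4 + (1 - 3/L) = -3 - 3/L)
B = 25/378 (B = (9/21 + 3/18)/9 = (9*(1/21) + 3*(1/18))/9 = (3/7 + ⅙)/9 = (⅑)*(25/42) = 25/378 ≈ 0.066138)
(-21*B)*x(O) = (-21*25/378)*(-3 - 3/(-30)) = -25*(-3 - 3*(-1/30))/18 = -25*(-3 + ⅒)/18 = -25/18*(-29/10) = 145/36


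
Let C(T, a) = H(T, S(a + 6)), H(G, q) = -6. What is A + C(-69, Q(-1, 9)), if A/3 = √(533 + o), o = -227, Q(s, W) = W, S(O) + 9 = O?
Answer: -6 + 9*√34 ≈ 46.479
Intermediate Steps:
S(O) = -9 + O
C(T, a) = -6
A = 9*√34 (A = 3*√(533 - 227) = 3*√306 = 3*(3*√34) = 9*√34 ≈ 52.479)
A + C(-69, Q(-1, 9)) = 9*√34 - 6 = -6 + 9*√34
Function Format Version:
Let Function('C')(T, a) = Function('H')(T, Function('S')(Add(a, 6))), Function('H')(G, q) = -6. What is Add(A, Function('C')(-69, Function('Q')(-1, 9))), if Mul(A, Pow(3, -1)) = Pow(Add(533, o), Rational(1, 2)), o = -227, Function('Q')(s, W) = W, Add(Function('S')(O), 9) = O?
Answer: Add(-6, Mul(9, Pow(34, Rational(1, 2)))) ≈ 46.479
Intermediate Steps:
Function('S')(O) = Add(-9, O)
Function('C')(T, a) = -6
A = Mul(9, Pow(34, Rational(1, 2))) (A = Mul(3, Pow(Add(533, -227), Rational(1, 2))) = Mul(3, Pow(306, Rational(1, 2))) = Mul(3, Mul(3, Pow(34, Rational(1, 2)))) = Mul(9, Pow(34, Rational(1, 2))) ≈ 52.479)
Add(A, Function('C')(-69, Function('Q')(-1, 9))) = Add(Mul(9, Pow(34, Rational(1, 2))), -6) = Add(-6, Mul(9, Pow(34, Rational(1, 2))))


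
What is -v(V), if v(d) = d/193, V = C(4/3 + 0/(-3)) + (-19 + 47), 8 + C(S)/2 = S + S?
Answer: -52/579 ≈ -0.089810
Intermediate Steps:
C(S) = -16 + 4*S (C(S) = -16 + 2*(S + S) = -16 + 2*(2*S) = -16 + 4*S)
V = 52/3 (V = (-16 + 4*(4/3 + 0/(-3))) + (-19 + 47) = (-16 + 4*(4*(⅓) + 0*(-⅓))) + 28 = (-16 + 4*(4/3 + 0)) + 28 = (-16 + 4*(4/3)) + 28 = (-16 + 16/3) + 28 = -32/3 + 28 = 52/3 ≈ 17.333)
v(d) = d/193 (v(d) = d*(1/193) = d/193)
-v(V) = -52/(193*3) = -1*52/579 = -52/579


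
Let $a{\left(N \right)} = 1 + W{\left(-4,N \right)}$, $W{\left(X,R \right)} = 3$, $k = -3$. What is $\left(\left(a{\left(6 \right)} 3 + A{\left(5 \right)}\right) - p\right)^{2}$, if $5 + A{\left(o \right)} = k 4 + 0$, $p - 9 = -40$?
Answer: $676$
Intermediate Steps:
$p = -31$ ($p = 9 - 40 = -31$)
$A{\left(o \right)} = -17$ ($A{\left(o \right)} = -5 + \left(\left(-3\right) 4 + 0\right) = -5 + \left(-12 + 0\right) = -5 - 12 = -17$)
$a{\left(N \right)} = 4$ ($a{\left(N \right)} = 1 + 3 = 4$)
$\left(\left(a{\left(6 \right)} 3 + A{\left(5 \right)}\right) - p\right)^{2} = \left(\left(4 \cdot 3 - 17\right) - -31\right)^{2} = \left(\left(12 - 17\right) + 31\right)^{2} = \left(-5 + 31\right)^{2} = 26^{2} = 676$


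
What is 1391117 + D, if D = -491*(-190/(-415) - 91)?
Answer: 119152576/83 ≈ 1.4356e+6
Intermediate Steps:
D = 3689865/83 (D = -491*(-190*(-1/415) - 91) = -491*(38/83 - 91) = -491*(-7515/83) = 3689865/83 ≈ 44456.)
1391117 + D = 1391117 + 3689865/83 = 119152576/83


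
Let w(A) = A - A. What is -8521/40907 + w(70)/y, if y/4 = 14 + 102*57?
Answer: -8521/40907 ≈ -0.20830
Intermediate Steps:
w(A) = 0
y = 23312 (y = 4*(14 + 102*57) = 4*(14 + 5814) = 4*5828 = 23312)
-8521/40907 + w(70)/y = -8521/40907 + 0/23312 = -8521*1/40907 + 0*(1/23312) = -8521/40907 + 0 = -8521/40907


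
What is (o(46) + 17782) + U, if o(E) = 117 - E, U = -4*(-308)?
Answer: 19085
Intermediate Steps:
U = 1232
(o(46) + 17782) + U = ((117 - 1*46) + 17782) + 1232 = ((117 - 46) + 17782) + 1232 = (71 + 17782) + 1232 = 17853 + 1232 = 19085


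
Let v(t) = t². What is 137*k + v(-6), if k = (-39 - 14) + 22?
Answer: -4211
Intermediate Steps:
k = -31 (k = -53 + 22 = -31)
137*k + v(-6) = 137*(-31) + (-6)² = -4247 + 36 = -4211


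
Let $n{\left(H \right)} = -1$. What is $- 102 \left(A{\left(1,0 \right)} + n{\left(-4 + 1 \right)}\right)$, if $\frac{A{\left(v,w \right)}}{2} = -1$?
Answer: $306$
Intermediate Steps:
$A{\left(v,w \right)} = -2$ ($A{\left(v,w \right)} = 2 \left(-1\right) = -2$)
$- 102 \left(A{\left(1,0 \right)} + n{\left(-4 + 1 \right)}\right) = - 102 \left(-2 - 1\right) = \left(-102\right) \left(-3\right) = 306$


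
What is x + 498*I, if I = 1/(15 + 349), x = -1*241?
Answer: -43613/182 ≈ -239.63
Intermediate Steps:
x = -241
I = 1/364 ≈ 0.0027473
x + 498*I = -241 + 498*(1/364) = -241 + 249/182 = -43613/182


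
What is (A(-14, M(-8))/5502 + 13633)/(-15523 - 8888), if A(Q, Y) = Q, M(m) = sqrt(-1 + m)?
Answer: -5357768/9593523 ≈ -0.55848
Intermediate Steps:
(A(-14, M(-8))/5502 + 13633)/(-15523 - 8888) = (-14/5502 + 13633)/(-15523 - 8888) = (-14*1/5502 + 13633)/(-24411) = (-1/393 + 13633)*(-1/24411) = (5357768/393)*(-1/24411) = -5357768/9593523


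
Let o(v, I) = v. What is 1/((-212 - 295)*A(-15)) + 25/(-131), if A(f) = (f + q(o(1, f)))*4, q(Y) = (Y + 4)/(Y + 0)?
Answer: -506869/2656680 ≈ -0.19079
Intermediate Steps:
q(Y) = (4 + Y)/Y
A(f) = 20 + 4*f (A(f) = (f + (4 + 1)/1)*4 = (f + 1*5)*4 = (f + 5)*4 = (5 + f)*4 = 20 + 4*f)
1/((-212 - 295)*A(-15)) + 25/(-131) = 1/((-212 - 295)*(20 + 4*(-15))) + 25/(-131) = 1/((-507)*(20 - 60)) + 25*(-1/131) = -1/507/(-40) - 25/131 = -1/507*(-1/40) - 25/131 = 1/20280 - 25/131 = -506869/2656680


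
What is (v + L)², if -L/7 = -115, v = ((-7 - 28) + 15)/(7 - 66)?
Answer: 2257675225/3481 ≈ 6.4857e+5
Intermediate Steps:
v = 20/59 (v = (-35 + 15)/(-59) = -20*(-1/59) = 20/59 ≈ 0.33898)
L = 805 (L = -7*(-115) = 805)
(v + L)² = (20/59 + 805)² = (47515/59)² = 2257675225/3481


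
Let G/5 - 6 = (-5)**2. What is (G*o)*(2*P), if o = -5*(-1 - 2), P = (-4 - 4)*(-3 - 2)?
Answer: 186000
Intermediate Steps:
P = 40 (P = -8*(-5) = 40)
G = 155 (G = 30 + 5*(-5)**2 = 30 + 5*25 = 30 + 125 = 155)
o = 15 (o = -5*(-3) = 15)
(G*o)*(2*P) = (155*15)*(2*40) = 2325*80 = 186000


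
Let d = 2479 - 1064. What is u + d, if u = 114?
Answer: 1529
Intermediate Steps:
d = 1415
u + d = 114 + 1415 = 1529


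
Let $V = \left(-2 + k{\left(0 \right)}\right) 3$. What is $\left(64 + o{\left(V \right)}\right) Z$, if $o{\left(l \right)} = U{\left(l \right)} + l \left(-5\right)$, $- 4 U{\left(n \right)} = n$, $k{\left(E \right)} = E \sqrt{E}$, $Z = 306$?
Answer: $29223$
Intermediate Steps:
$k{\left(E \right)} = E^{\frac{3}{2}}$
$U{\left(n \right)} = - \frac{n}{4}$
$V = -6$ ($V = \left(-2 + 0^{\frac{3}{2}}\right) 3 = \left(-2 + 0\right) 3 = \left(-2\right) 3 = -6$)
$o{\left(l \right)} = - \frac{21 l}{4}$ ($o{\left(l \right)} = - \frac{l}{4} + l \left(-5\right) = - \frac{l}{4} - 5 l = - \frac{21 l}{4}$)
$\left(64 + o{\left(V \right)}\right) Z = \left(64 - - \frac{63}{2}\right) 306 = \left(64 + \frac{63}{2}\right) 306 = \frac{191}{2} \cdot 306 = 29223$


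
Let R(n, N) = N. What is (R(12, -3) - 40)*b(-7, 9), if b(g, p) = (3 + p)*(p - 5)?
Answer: -2064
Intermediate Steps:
b(g, p) = (-5 + p)*(3 + p) (b(g, p) = (3 + p)*(-5 + p) = (-5 + p)*(3 + p))
(R(12, -3) - 40)*b(-7, 9) = (-3 - 40)*(-15 + 9² - 2*9) = -43*(-15 + 81 - 18) = -43*48 = -2064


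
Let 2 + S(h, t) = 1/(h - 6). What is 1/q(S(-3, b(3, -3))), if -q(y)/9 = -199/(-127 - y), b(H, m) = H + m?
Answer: -1124/16119 ≈ -0.069731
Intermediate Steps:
S(h, t) = -2 + 1/(-6 + h) (S(h, t) = -2 + 1/(h - 6) = -2 + 1/(-6 + h))
q(y) = 1791/(-127 - y) (q(y) = -(-1791)/(-127 - y) = 1791/(-127 - y))
1/q(S(-3, b(3, -3))) = 1/(-1791/(127 + (13 - 2*(-3))/(-6 - 3))) = 1/(-1791/(127 + (13 + 6)/(-9))) = 1/(-1791/(127 - ⅑*19)) = 1/(-1791/(127 - 19/9)) = 1/(-1791/1124/9) = 1/(-1791*9/1124) = 1/(-16119/1124) = -1124/16119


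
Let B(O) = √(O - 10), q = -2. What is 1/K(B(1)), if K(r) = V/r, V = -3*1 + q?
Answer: -3*I/5 ≈ -0.6*I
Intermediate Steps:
V = -5 (V = -3*1 - 2 = -3 - 2 = -5)
B(O) = √(-10 + O)
K(r) = -5/r
1/K(B(1)) = 1/(-5/√(-10 + 1)) = 1/(-5*(-I/3)) = 1/(-(-5)*I/3) = 1/(5*I/3) = -3*I/5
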